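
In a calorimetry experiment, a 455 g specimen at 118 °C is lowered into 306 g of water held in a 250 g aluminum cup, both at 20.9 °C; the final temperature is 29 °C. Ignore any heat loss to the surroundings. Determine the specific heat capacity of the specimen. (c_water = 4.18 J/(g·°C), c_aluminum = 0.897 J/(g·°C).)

Setting the total heat transfer to zero:
455·c·(29 − 118) + 306·4.18·(29 − 20.9) + 250·0.897·(29 − 20.9) = 0
-40495 c = -12177
c = -12177/-40495 ≈ 0.3007 J/(g·°C)

c ≈ 0.301 J/(g·°C)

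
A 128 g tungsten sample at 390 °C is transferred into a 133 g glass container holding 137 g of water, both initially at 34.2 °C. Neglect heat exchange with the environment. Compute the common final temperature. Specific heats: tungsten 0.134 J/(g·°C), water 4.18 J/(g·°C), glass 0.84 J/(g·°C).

T_f is the heat-capacity-weighted average of the initial temperatures:
T_f = (17.15×390 + 572.66×34.2 + 111.72×34.2) / (17.15 + 572.66 + 111.72)
    = 30095 / 701.53 ≈ 42.90 °C

T_f ≈ 42.9 °C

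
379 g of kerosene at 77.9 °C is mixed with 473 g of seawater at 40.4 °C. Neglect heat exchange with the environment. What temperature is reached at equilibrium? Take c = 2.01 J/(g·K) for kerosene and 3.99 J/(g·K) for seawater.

Set heat shed by the hot body equal to heat absorbed by the cold body:
379·2.01·(77.9 − T) = 473·3.99·(T − 40.4)
761.79(77.9 − T) = 1887.3(T − 40.4)
2649.1 T = 135589  ⇒  T ≈ 51.18 °C

T_f ≈ 51.2 °C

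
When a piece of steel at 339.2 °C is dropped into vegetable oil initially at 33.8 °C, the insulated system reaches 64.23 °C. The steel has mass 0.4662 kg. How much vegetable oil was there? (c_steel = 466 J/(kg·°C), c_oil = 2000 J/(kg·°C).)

m ≈ 0.982 kg

Heat lost by the steel = heat gained by the oil:
0.4662·466·(339.2 − 64.23) = m·2000·(64.23 − 33.8)
60860 m = 59737  ⇒  m ≈ 0.9815 kg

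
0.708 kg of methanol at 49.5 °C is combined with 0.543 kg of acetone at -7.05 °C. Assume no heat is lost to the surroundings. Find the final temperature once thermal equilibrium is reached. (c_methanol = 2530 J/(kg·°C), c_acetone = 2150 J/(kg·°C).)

T_f ≈ 27.2 °C

Setting the total heat transfer to zero:
0.708×2530×(T − 49.5) + 0.543×2150×(T − (-7.05)) = 0
1791.2(T − 49.5) + 1167.5(T − (-7.05)) = 0
(1791.2 + 1167.5) T = 1791.2×49.5 + 1167.5×(-7.05)
T = 80436 / 2958.7 = 27.2 °C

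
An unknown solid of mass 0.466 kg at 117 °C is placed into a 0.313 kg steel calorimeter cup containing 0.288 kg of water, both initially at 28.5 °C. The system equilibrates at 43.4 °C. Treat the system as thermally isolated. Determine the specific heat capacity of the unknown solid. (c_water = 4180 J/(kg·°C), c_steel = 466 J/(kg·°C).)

Setting the total heat transfer to zero:
0.466×c×(43.4 − 117) + 0.288×4180×(43.4 − 28.5) + 0.313×466×(43.4 − 28.5) = 0
-34.3 c = -20111
c = -20111/-34.3 ≈ 586.4 J/(kg·°C)

c ≈ 586 J/(kg·°C)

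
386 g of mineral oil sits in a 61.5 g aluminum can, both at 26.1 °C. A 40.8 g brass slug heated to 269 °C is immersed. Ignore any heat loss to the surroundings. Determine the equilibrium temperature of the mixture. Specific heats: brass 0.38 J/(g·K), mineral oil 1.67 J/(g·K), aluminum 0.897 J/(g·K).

T_f is the heat-capacity-weighted average of the initial temperatures:
T_f = (15.5*269 + 644.62*26.1 + 55.17*26.1) / (15.5 + 644.62 + 55.17)
    = 22435 / 715.29 ≈ 31.36 °C

T_f ≈ 31.4 °C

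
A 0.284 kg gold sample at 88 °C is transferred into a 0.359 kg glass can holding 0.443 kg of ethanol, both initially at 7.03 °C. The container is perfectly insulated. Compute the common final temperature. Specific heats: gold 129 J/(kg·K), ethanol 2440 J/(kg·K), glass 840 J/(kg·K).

Conservation of energy gives ΣQ = 0:
0.284×129×(T − 88) + 0.443×2440×(T − 7.03) + 0.359×840×(T − 7.03) = 0
36.64(T − 88) + 1080.9(T − 7.03) + 301.56(T − 7.03) = 0
1419.1 T = 12943
T = 12943/1419.1 ≈ 9.12 °C

T_f ≈ 9.1 °C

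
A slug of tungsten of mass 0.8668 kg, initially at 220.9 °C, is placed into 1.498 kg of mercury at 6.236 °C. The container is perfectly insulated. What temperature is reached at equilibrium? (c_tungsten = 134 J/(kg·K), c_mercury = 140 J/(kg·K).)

T_f ≈ 82.7 °C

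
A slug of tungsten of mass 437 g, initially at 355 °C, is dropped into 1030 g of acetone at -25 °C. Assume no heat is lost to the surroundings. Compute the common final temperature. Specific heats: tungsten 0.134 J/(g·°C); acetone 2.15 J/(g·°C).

Energy conservation, ΣQ = 0:
437*0.134*(T − 355) + 1030*2.15*(T − (-25)) = 0
58.56(T − 355) + 2214.5(T − (-25)) = 0
2273.1 T = -34574
T = -34574/2273.1 ≈ -15.21 °C

T_f ≈ -15.2 °C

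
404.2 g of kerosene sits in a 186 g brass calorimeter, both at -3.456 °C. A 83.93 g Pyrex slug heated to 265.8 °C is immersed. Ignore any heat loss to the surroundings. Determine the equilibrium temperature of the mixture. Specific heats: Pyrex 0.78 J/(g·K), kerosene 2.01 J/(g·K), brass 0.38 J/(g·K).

Taking heat into each body as positive, Σ m c ΔT = 0:
83.93×0.78×(T − 265.8) + 404.2×2.01×(T − (-3.456)) + 186×0.38×(T − (-3.456)) = 0
65.47(T − 265.8) + 812.44(T − (-3.456)) + 70.68(T − (-3.456)) = 0
(65.47 + 812.44 + 70.68) T = 65.47×265.8 + 812.44×(-3.456) + 70.68×(-3.456)
T = 14349/948.59 ≈ 15.13 °C

T_f ≈ 15.1 °C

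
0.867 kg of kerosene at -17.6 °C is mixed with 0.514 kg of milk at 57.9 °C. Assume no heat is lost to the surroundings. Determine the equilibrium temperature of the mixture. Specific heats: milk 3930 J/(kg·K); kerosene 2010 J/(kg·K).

Heat lost by the milk equals heat gained by the kerosene:
0.514·3930·(57.9 − T) = 0.867·2010·(T − (-17.6))
2020(57.9 − T) = 1742.7(T − (-17.6))
3762.7 T = 86288  ⇒  T ≈ 22.93 °C

T_f ≈ 22.9 °C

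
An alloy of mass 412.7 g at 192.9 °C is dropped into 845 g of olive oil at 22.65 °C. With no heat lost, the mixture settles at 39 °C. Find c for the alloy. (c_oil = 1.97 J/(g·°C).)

c ≈ 0.429 J/(g·°C)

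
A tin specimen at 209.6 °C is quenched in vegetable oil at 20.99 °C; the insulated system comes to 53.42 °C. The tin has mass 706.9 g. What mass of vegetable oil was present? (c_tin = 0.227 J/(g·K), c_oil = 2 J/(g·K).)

|Q_tin| = |Q_oil|:
706.9·0.227·(209.6 − 53.42) = m·2·(53.42 − 20.99)
64.86 m = 25062  ⇒  m ≈ 386.4 g

m ≈ 386 g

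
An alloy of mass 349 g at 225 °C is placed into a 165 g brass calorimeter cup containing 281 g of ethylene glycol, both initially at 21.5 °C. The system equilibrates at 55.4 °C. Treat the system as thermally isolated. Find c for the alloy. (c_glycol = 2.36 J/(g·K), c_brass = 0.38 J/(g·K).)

c ≈ 0.416 J/(g·K)

Conservation of energy gives ΣQ = 0:
349×c×(55.4 − 225) + 281×2.36×(55.4 − 21.5) + 165×0.38×(55.4 − 21.5) = 0
-59190 c = -24607
c = -24607/-59190 ≈ 0.4157 J/(g·K)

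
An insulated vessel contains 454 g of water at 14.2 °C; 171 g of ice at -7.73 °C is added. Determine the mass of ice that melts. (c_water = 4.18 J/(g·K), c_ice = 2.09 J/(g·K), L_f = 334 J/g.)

m_melted ≈ 72.4 g

Heat available from the water dropping to 0 °C: 454×4.18×14.2 = 26948 J.
Warming the ice to 0 °C takes 171×2.09×7.73 = 2762.6 J, leaving 24185 J for melting.
To melt every bit of ice: 171×334 = 57114 J.
Since 24185 < 57114 J, not all the ice melts; equilibrium is at 0 °C.
m_melt = 24185 / L_f = 72.41 g.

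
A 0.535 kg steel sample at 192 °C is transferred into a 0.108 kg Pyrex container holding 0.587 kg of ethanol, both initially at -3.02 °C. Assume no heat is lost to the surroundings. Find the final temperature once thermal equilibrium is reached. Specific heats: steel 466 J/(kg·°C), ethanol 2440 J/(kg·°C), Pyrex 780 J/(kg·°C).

T_f ≈ 24.5 °C

T_f = Σ m_i c_i T_i / Σ m_i c_i:
T_f = (249.31×192 + 1432.3×(-3.02) + 84.24×(-3.02)) / (249.31 + 1432.3 + 84.24)
    = 43288 / 1765.8 ≈ 24.51 °C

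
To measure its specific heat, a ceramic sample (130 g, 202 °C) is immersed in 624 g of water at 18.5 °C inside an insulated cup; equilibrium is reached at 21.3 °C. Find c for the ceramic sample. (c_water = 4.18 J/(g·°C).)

Heat lost by the ceramic sample = heat gained by the water:
130·c·(202 − 21.3) = 624·4.18·(21.3 − 18.5)
23491 c = 7303.3  ⇒  c ≈ 0.3109 J/(g·°C)

c ≈ 0.311 J/(g·°C)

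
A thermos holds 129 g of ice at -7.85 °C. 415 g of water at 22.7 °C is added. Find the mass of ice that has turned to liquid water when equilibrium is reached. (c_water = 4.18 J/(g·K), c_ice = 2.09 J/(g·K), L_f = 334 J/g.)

Cooling the water to 0 °C releases 415×4.18×22.7 = 39378 J.
Warming the ice to 0 °C takes 129×2.09×7.85 = 2116.4 J, leaving 37261 J for melting.
To melt every bit of ice: 129×334 = 43086 J.
Since 37261 < 43086 J, not all the ice melts; equilibrium is at 0 °C.
Mass melted = 37261/334 ≈ 111.6 g.

m_melted ≈ 112 g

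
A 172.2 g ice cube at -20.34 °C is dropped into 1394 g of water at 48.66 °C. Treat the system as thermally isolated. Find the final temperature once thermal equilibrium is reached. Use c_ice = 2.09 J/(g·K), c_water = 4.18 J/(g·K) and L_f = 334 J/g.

Heat gained plus heat lost sum to zero:
warm ice to 0 °C: 172.2×2.09×(0 − (-20.34)) = 7320.3
  melt ice: 172.2×334 = 57515
  warm the meltwater: 719.8 T
  water: 5826.9(T − 48.66)
6546.7 T = 283538 − 64835 = 218703
T ≈ 33.41 °C. Since T > 0 °C, the all-ice-melts assumption holds.

T_f ≈ 33.4 °C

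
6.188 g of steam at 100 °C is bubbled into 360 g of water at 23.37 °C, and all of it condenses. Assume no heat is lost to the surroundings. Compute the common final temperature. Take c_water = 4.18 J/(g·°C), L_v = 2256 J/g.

Conservation of energy gives ΣQ = 0:
latent heat released on condensation: 6.188×2256 = 13960; condensate cools 100→T: 6.188×4.18×(T − 100) = 25.87(T − 100); water warms: 360×4.18×(T − 23.37) = 1504.8(T − 23.37)
1530.7 T = 13960 + 2586.6 + 35167 = 51714
T ≈ 33.79 °C, under the boiling point, so the assumption holds.

T_f ≈ 33.8 °C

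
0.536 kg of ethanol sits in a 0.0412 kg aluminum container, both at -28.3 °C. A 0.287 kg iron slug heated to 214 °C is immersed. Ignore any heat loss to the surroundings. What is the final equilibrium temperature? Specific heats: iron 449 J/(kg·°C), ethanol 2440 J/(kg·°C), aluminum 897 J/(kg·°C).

Let T be the final temperature. ΣQ_i = 0:
0.287*449*(T − 214) + 0.536*2440*(T − (-28.3)) + 0.0412*897*(T − (-28.3)) = 0
128.86(T − 214) + 1307.8(T − (-28.3)) + 36.96(T − (-28.3)) = 0
(128.86 + 1307.8 + 36.96) T = 128.86*214 + 1307.8*(-28.3) + 36.96*(-28.3)
T = -10481/1473.7 ≈ -7.11 °C

T_f ≈ -7.1 °C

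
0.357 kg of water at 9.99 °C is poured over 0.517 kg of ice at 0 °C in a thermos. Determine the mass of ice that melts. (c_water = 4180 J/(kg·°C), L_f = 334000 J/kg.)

Water can give up m c ΔT = 0.357·4180·9.99 = 14908 J before reaching 0 °C.
Melting all 0.517 kg of ice would need 0.517·334000 = 172678 J.
That's not enough to melt it all — equilibrium is at 0 °C with ice remaining.
Mass melted = 14908/334000 ≈ 0.04463 kg.

m_melted ≈ 0.0446 kg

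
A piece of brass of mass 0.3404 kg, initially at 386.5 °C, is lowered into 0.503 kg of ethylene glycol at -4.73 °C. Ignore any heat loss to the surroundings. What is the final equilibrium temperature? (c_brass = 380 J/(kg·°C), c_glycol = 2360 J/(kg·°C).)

Let T be the final temperature. ΣQ_i = 0:
0.3404×380×(T − 386.5) + 0.503×2360×(T − (-4.73)) = 0
(129.35 + 1187.1) T = 129.35×386.5 + 1187.1×(-4.73)
T ≈ 33.71 °C

T_f ≈ 33.7 °C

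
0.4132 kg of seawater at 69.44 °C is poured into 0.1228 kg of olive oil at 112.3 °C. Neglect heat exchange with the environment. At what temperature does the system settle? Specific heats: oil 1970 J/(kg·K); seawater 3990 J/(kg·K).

With ΣQ=0 the equilibrium temperature is the m·c-weighted mean:
T_f = (241.92×112.3 + 1648.7×69.44) / (241.92 + 1648.7)
    = 141651 / 1890.6 ≈ 74.92 °C

T_f ≈ 74.9 °C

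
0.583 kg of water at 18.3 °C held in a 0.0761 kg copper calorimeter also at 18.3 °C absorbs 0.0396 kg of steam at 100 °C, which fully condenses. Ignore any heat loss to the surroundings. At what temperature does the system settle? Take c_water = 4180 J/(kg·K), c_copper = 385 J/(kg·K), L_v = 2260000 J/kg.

T_f ≈ 57.4 °C

Net heat exchanged in the isolated system is zero:
condense steam: −0.0396·2260000 = −89496
  condensed water 100 °C→T: 165.53(T − 100)
  original water: 2436.9(T − 18.3)
  copper cup: 0.0761·385·(T − 18.3) = 29.3(T − 18.3)
2631.8 T = 89496 + 16553 + 45132 = 151181
T ≈ 57.44 °C (< 100 °C, so full condensation is consistent).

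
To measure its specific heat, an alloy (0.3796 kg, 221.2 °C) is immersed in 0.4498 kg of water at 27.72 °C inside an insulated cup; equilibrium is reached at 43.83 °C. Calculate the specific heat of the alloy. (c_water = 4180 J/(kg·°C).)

c ≈ 450 J/(kg·°C)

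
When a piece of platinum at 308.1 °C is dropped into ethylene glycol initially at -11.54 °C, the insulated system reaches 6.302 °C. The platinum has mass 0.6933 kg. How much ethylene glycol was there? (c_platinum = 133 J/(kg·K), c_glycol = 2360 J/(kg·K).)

Conservation of energy gives ΣQ = 0:
0.6933·133·(6.302 − 308.1) + m·2360·(6.302 − (-11.54)) = 0
42107 m = 27828
m = 27828/42107 ≈ 0.6609 kg

m ≈ 0.661 kg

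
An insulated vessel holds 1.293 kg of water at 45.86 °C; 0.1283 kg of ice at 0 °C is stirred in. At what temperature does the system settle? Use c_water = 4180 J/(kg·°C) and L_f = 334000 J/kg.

T_f ≈ 34.5 °C

Energy conservation, ΣQ = 0:
melt ice: 0.1283×334000 = 42852
  meltwater 0→T: 0.1283×4180×T = 536.29 T
  water: 5404.7(T − 45.86)
5941 T = 247861 − 42852 = 205009
T ≈ 34.51 °C — above 0 °C, consistent with complete melting.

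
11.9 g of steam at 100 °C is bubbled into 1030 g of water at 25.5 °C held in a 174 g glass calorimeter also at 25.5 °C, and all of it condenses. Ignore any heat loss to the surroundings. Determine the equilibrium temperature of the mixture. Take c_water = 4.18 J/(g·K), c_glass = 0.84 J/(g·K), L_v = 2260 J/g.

Taking heat into each body as positive, Σ m c ΔT = 0:
condense steam: −11.9·2260 = −26894; condensed water 100 °C→T: 49.74(T − 100); water warms: 1030·4.18·(T − 25.5) = 4305.4(T − 25.5); glass cup: 174·0.84·(T − 25.5) = 146.16(T − 25.5)
4501.3 T = 26894 + 4974.2 + 113515 = 145383
T ≈ 32.30 °C (< 100 °C, so full condensation is consistent).

T_f ≈ 32.3 °C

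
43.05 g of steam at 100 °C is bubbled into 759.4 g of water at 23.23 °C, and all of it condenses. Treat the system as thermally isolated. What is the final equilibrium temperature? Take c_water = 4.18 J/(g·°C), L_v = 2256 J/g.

Conservation of energy gives ΣQ = 0:
steam→water at 100 °C releases m L_v = 43.05×2256 = 97121
  condensate cools 100→T: 43.05×4.18×(T − 100) = 179.95(T − 100)
  water warms: 759.4×4.18×(T − 23.23) = 3174.3(T − 23.23)
3354.2 T = 97121 + 17995 + 73739 = 188855
T ≈ 56.30 °C — below 100 °C, confirming all the steam condensed.

T_f ≈ 56.3 °C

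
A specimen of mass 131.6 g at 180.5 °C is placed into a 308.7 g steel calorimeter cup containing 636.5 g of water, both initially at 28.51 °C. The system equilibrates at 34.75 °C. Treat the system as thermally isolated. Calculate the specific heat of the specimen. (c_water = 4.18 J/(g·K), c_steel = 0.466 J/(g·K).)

Energy conservation, ΣQ = 0:
131.6×c×(34.75 − 180.5) + 636.5×4.18×(34.75 − 28.51) + 308.7×0.466×(34.75 − 28.51) = 0
-19181 c = -17500
c = -17500/-19181 ≈ 0.9124 J/(g·K)

c ≈ 0.912 J/(g·K)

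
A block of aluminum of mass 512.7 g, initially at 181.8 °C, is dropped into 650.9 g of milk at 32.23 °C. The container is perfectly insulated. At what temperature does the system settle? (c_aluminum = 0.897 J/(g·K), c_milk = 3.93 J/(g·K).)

T_f ≈ 55.0 °C

With ΣQ=0 the equilibrium temperature is the m·c-weighted mean:
T_f = (459.89×181.8 + 2558×32.23) / (459.89 + 2558)
    = 166054 / 3017.9 ≈ 55.02 °C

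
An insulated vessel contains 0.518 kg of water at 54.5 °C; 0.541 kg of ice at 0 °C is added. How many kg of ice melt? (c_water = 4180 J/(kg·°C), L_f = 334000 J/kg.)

Water can give up m c ΔT = 0.518×4180×54.5 = 118006 J before reaching 0 °C.
Fully melting the ice requires m_ice L_f = 0.541×334000 = 180694 J.
That's not enough to melt it all — equilibrium is at 0 °C with ice remaining.
m_melt = 118006 / L_f = 0.3533 kg.

m_melted ≈ 0.353 kg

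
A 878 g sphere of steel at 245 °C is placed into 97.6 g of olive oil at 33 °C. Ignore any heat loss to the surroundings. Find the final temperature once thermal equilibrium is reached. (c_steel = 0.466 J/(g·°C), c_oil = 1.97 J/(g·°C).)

T_f ≈ 177.2 °C

Set heat shed by the hot body equal to heat absorbed by the cold body:
878·0.466·(245 − T) = 97.6·1.97·(T − 33)
409.15(245 − T) = 192.27(T − 33)
601.42 T = 106586  ⇒  T ≈ 177.22 °C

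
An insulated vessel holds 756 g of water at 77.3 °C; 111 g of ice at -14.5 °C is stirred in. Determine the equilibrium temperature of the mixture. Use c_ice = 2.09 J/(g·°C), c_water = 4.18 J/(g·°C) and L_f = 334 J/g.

Conservation of energy gives ΣQ = 0:
warm ice to 0 °C: 111·2.09·(0 − (-14.5)) = 3363.9
  melt ice: 111·334 = 37074
  warm the meltwater: 463.98 T
  water cools: 756·4.18·(T − 77.3) = 3160.1(T − 77.3)
3624.1 T = 244274 − 40438 = 203836
T ≈ 56.25 °C. Since T > 0 °C, the all-ice-melts assumption holds.

T_f ≈ 56.2 °C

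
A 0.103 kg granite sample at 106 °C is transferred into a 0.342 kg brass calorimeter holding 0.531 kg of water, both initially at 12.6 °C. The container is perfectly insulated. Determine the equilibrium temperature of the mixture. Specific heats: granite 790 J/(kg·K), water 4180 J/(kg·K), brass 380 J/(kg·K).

T_f ≈ 15.7 °C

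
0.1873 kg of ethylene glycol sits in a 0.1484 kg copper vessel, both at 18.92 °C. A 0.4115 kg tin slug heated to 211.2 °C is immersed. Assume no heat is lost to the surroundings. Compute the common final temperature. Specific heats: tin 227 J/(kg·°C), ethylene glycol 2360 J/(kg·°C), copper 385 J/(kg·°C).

T_f ≈ 49.2 °C

T_f is the heat-capacity-weighted average of the initial temperatures:
T_f = (93.41*211.2 + 442.03*18.92 + 57.13*18.92) / (93.41 + 442.03 + 57.13)
    = 29172 / 592.57 ≈ 49.23 °C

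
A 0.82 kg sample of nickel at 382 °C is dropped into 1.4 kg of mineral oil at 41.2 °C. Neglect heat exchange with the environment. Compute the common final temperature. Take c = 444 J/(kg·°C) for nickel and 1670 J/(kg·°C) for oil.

T_f ≈ 87.1 °C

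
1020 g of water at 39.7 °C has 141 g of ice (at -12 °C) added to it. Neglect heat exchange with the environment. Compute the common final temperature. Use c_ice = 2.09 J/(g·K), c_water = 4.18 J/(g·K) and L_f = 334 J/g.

T_f ≈ 24.4 °C

Conservation of energy gives ΣQ = 0:
warm ice to 0 °C: 141×2.09×(0 − (-12)) = 3536.3; fusion: m_ice L_f = 141×334 = 47094; warm the meltwater: 589.38 T; water: 4263.6(T − 39.7)
4853 T = 169265 − 50630 = 118635
T ≈ 24.45 °C. Since T > 0 °C, the all-ice-melts assumption holds.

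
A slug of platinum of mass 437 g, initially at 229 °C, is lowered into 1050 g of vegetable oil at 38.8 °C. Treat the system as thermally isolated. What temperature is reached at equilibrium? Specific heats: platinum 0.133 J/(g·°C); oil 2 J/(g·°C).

T_f ≈ 43.9 °C

With ΣQ=0 the equilibrium temperature is the m·c-weighted mean:
T_f = (58.12·229 + 2100·38.8) / (58.12 + 2100)
    = 94790 / 2158.1 ≈ 43.92 °C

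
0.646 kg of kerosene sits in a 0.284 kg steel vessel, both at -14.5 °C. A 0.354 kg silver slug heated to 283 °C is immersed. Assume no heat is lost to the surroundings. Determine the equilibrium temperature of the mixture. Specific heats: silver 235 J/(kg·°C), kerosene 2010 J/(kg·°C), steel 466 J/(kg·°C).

T_f ≈ 1.8 °C

Net heat exchanged in the isolated system is zero:
0.354*235*(T − 283) + 0.646*2010*(T − (-14.5)) + 0.284*466*(T − (-14.5)) = 0
83.19(T − 283) + 1298.5(T − (-14.5)) + 132.34(T − (-14.5)) = 0
1514 T = 2796.1
T = 2796.1/1514 ≈ 1.85 °C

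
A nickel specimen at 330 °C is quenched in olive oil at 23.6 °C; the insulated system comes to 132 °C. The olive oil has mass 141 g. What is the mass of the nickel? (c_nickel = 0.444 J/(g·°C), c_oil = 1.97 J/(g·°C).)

Net heat exchanged in the isolated system is zero:
m×0.444×(132 − 330) + 141×1.97×(132 − 23.6) = 0
-87.91 m = -30110
m = -30110/-87.91 ≈ 342.5 g

m ≈ 343 g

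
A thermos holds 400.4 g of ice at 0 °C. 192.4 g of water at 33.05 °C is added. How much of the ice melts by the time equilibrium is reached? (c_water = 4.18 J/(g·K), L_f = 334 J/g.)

m_melted ≈ 79.6 g

Water can give up m c ΔT = 192.4×4.18×33.05 = 26580 J before reaching 0 °C.
Melting all 400.4 g of ice would need 400.4×334 = 133734 J.
That's not enough to melt it all — equilibrium is at 0 °C with ice remaining.
Mass melted = 26580/334 ≈ 79.58 g.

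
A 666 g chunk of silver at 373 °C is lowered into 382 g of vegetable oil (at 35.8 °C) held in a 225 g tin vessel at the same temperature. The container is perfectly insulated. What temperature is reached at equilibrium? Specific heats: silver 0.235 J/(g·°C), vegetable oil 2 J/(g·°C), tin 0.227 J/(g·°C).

T_f ≈ 90.1 °C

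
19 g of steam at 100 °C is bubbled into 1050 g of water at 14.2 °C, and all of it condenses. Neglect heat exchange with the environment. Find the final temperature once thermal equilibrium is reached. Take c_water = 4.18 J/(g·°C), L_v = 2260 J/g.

Heat gained plus heat lost sum to zero:
steam→water at 100 °C releases m L_v = 19·2260 = 42940; condensate cools 100→T: 19·4.18·(T − 100) = 79.42(T − 100); water warms: 1050·4.18·(T − 14.2) = 4389(T − 14.2)
4468.4 T = 42940 + 7942 + 62324 = 113206
T ≈ 25.33 °C, under the boiling point, so the assumption holds.

T_f ≈ 25.3 °C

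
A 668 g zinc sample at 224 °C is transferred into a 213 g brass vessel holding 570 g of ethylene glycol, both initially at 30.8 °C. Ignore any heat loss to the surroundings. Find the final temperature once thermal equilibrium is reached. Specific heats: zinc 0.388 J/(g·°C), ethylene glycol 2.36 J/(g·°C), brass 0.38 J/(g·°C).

T_f ≈ 60.5 °C

With ΣQ=0 the equilibrium temperature is the m·c-weighted mean:
T_f = (259.18·224 + 1345.2·30.8 + 80.94·30.8) / (259.18 + 1345.2 + 80.94)
    = 101982 / 1685.3 ≈ 60.51 °C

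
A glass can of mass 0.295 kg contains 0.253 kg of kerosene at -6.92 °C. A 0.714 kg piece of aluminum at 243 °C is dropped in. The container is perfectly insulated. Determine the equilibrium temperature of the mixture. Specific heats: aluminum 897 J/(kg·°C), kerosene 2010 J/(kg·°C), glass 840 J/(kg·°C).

T_f ≈ 107.7 °C

Heat gained plus heat lost sum to zero:
0.714·897·(T − 243) + 0.253·2010·(T − (-6.92)) + 0.295·840·(T − (-6.92)) = 0
640.46(T − 243) + 508.53(T − (-6.92)) + 247.8(T − (-6.92)) = 0
(640.46 + 508.53 + 247.8) T = 640.46·243 + 508.53·(-6.92) + 247.8·(-6.92)
T = 150397 / 1396.8 = 108 °C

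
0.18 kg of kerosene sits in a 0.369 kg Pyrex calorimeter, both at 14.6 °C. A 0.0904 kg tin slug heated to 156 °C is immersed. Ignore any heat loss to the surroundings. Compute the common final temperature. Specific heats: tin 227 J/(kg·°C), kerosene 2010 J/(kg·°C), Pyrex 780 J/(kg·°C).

T_f ≈ 18.9 °C

T_f is the heat-capacity-weighted average of the initial temperatures:
T_f = (20.52·156 + 361.8·14.6 + 287.82·14.6) / (20.52 + 361.8 + 287.82)
    = 12686 / 670.14 ≈ 18.93 °C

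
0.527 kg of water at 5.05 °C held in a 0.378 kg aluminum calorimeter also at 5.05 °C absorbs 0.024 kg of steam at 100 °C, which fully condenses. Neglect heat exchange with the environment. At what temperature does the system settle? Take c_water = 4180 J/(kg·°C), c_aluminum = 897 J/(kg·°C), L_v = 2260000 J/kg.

T_f ≈ 29.2 °C

Sum of m c ΔT and latent-heat terms is zero:
condense steam: −0.024×2260000 = −54240; condensate cools 100→T: 0.024×4180×(T − 100) = 100.32(T − 100); original water: 2202.9(T − 5.05); cup: 339.07(T − 5.05)
2642.2 T = 54240 + 10032 + 12837 = 77109
T ≈ 29.18 °C (< 100 °C, so full condensation is consistent).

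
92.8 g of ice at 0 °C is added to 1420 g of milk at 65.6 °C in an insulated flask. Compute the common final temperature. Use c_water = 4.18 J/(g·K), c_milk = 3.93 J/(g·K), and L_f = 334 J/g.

T_f ≈ 56.1 °C

Setting the total heat transfer to zero:
fusion: m_ice L_f = 92.8·334 = 30995; warm the meltwater: 387.9 T; milk cools: 1420·3.93·(T − 65.6) = 5580.6(T − 65.6)
5968.5 T = 366087 − 30995 = 335092
T ≈ 56.14 °C. Since T > 0 °C, the all-ice-melts assumption holds.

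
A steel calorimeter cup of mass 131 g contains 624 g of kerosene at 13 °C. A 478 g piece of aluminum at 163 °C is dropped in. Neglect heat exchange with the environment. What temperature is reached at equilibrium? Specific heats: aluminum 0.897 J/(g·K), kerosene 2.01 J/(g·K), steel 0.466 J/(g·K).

T_f ≈ 49.9 °C

Heat gained plus heat lost sum to zero:
478*0.897*(T − 163) + 624*2.01*(T − 13) + 131*0.466*(T − 13) = 0
428.77(T − 163) + 1254.2(T − 13) + 61.05(T − 13) = 0
(428.77 + 1254.2 + 61.05) T = 428.77*163 + 1254.2*13 + 61.05*13
T ≈ 49.88 °C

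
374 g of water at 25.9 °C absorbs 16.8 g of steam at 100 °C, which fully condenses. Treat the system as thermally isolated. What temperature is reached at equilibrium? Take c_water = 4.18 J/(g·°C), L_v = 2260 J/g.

Setting the total heat transfer to zero:
steam→water at 100 °C releases m L_v = 16.8×2260 = 37968
  condensed water 100 °C→T: 70.22(T − 100)
  original water: 1563.3(T − 25.9)
1633.5 T = 37968 + 7022.4 + 40490 = 85480
T ≈ 52.33 °C, under the boiling point, so the assumption holds.

T_f ≈ 52.3 °C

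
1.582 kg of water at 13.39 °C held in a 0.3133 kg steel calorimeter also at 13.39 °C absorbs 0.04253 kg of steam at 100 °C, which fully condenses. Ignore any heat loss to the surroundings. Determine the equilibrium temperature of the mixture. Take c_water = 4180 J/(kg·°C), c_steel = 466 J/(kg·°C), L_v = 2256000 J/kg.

T_f ≈ 29.4 °C

Heat gained plus heat lost sum to zero:
condense steam: −0.04253·2256000 = −95948
  condensed water 100 °C→T: 177.78(T − 100)
  water warms: 1.582·4180·(T − 13.39) = 6612.8(T − 13.39)
  cup: 146(T − 13.39)
6936.5 T = 95948 + 17778 + 90500 = 204225
T ≈ 29.44 °C, under the boiling point, so the assumption holds.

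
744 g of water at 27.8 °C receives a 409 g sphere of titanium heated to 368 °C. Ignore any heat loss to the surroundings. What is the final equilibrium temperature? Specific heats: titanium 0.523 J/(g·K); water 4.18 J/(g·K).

|Q_titanium| = |Q_water|:
409·0.523·(368 − T) = 744·4.18·(T − 27.8)
213.91(368 − T) = 3109.9(T − 27.8)
3323.8 T = 165174  ⇒  T ≈ 49.69 °C

T_f ≈ 49.7 °C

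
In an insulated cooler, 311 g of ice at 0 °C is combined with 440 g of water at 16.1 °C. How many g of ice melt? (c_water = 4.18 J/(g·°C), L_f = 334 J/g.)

m_melted ≈ 88.7 g

Water can give up m c ΔT = 440×4.18×16.1 = 29611 J before reaching 0 °C.
Melting all 311 g of ice would need 311×334 = 103874 J.
Since 29611 < 103874 J, not all the ice melts; equilibrium is at 0 °C.
Mass melted = 29611/334 ≈ 88.66 g.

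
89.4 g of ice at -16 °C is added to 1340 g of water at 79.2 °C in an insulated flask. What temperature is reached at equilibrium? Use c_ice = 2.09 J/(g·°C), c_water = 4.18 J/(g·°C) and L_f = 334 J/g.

T_f ≈ 68.7 °C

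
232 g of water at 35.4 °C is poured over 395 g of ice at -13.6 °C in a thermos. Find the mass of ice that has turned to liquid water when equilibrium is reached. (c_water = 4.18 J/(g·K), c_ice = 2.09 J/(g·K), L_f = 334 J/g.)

Heat available from the water dropping to 0 °C: 232×4.18×35.4 = 34330 J.
Warming the ice to 0 °C takes 395×2.09×13.6 = 11227 J, leaving 23102 J for melting.
Fully melting the ice requires m_ice L_f = 395×334 = 131930 J.
That's not enough to melt it all — equilibrium is at 0 °C with ice remaining.
m_melted×334 = 23102  ⇒  m_melted ≈ 69.17 g.

m_melted ≈ 69.2 g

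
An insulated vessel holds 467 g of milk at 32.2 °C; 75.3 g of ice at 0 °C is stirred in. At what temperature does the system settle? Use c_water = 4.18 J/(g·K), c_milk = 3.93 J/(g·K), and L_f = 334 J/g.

T_f ≈ 15.8 °C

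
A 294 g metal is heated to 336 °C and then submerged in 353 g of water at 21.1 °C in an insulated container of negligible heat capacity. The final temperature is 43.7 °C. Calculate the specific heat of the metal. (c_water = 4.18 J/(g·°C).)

m_s c (T_s − T_f) = m_water c_water (T_f − T_0):
294×c×(336 − 43.7) = 353×4.18×(43.7 − 21.1)
85936 c = 33347  ⇒  c ≈ 0.388 J/(g·°C)

c ≈ 0.388 J/(g·°C)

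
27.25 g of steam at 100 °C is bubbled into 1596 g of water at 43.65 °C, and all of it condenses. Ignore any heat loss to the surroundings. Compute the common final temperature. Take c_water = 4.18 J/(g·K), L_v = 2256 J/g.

Sum of m c ΔT and latent-heat terms is zero:
steam→water at 100 °C releases m L_v = 27.25·2256 = 61476
  condensed water 100 °C→T: 113.9(T − 100)
  original water: 6671.3(T − 43.65)
6785.2 T = 61476 + 11390 + 291201 = 364068
T ≈ 53.66 °C (< 100 °C, so full condensation is consistent).

T_f ≈ 53.7 °C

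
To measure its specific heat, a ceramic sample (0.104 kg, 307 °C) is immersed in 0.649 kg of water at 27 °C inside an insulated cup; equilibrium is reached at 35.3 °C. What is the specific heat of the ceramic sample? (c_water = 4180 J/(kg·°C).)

m_s c (T_s − T_f) = m_water c_water (T_f − T_0):
0.104×c×(307 − 35.3) = 0.649×4180×(35.3 − 27)
28.26 c = 22516  ⇒  c ≈ 796.8 J/(kg·°C)

c ≈ 797 J/(kg·°C)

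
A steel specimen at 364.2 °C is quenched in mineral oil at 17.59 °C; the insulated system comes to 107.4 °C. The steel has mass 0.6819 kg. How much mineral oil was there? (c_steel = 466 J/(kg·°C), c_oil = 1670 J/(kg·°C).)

m ≈ 0.544 kg

Heat gained plus heat lost sum to zero:
0.6819×466×(107.4 − 364.2) + m×1670×(107.4 − 17.59) = 0
149983 m = 81602
m = 81602/149983 ≈ 0.5441 kg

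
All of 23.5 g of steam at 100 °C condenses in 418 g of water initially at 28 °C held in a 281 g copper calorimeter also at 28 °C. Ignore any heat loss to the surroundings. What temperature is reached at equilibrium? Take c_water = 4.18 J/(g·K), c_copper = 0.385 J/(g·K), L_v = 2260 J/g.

T_f ≈ 58.8 °C

Setting the total heat transfer to zero:
steam→water at 100 °C releases m L_v = 23.5×2260 = 53110; condensed water 100 °C→T: 98.23(T − 100); water warms: 418×4.18×(T − 28) = 1747.2(T − 28); copper cup: 281×0.385×(T − 28) = 108.19(T − 28)
1953.7 T = 53110 + 9823 + 51952 = 114885
T ≈ 58.81 °C — below 100 °C, confirming all the steam condensed.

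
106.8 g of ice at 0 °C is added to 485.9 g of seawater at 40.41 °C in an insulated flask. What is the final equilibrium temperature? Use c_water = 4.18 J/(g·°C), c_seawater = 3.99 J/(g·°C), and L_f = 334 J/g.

T_f ≈ 17.9 °C

Net heat exchanged in the isolated system is zero:
fusion: m_ice L_f = 106.8×334 = 35671
  meltwater 0→T: 106.8×4.18×T = 446.42 T
  seawater cools: 485.9×3.99×(T − 40.41) = 1938.7(T − 40.41)
2385.2 T = 78345 − 35671 = 42673
T ≈ 17.89 °C — above 0 °C, consistent with complete melting.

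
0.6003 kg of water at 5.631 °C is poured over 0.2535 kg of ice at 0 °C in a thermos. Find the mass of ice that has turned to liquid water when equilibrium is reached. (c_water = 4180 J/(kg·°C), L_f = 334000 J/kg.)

m_melted ≈ 0.0423 kg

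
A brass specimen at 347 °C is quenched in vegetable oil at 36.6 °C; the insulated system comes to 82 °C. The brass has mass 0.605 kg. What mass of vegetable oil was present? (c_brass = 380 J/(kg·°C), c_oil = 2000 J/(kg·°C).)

m ≈ 0.671 kg

|Q_brass| = |Q_oil|:
0.605·380·(347 − 82) = m·2000·(82 − 36.6)
90800 m = 60924  ⇒  m ≈ 0.671 kg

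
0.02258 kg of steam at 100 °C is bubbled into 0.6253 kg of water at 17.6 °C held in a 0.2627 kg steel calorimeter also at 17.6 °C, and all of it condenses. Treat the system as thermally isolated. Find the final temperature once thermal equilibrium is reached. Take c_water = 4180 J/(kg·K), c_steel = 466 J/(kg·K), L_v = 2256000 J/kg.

T_f ≈ 38.3 °C

Let T be the final temperature. ΣQ_i = 0:
latent heat released on condensation: 0.02258·2256000 = 50940; condensate cools 100→T: 0.02258·4180·(T − 100) = 94.38(T − 100); water warms: 0.6253·4180·(T − 17.6) = 2613.8(T − 17.6); cup: 122.42(T − 17.6)
2830.6 T = 50940 + 9438.4 + 48157 = 108536
T ≈ 38.34 °C, under the boiling point, so the assumption holds.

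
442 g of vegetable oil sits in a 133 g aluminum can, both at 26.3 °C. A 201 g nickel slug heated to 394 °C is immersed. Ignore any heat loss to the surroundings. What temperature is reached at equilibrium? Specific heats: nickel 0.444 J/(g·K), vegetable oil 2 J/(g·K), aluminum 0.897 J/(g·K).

T_f is the heat-capacity-weighted average of the initial temperatures:
T_f = (89.24*394 + 884*26.3 + 119.3*26.3) / (89.24 + 884 + 119.3)
    = 61549 / 1092.5 ≈ 56.34 °C

T_f ≈ 56.3 °C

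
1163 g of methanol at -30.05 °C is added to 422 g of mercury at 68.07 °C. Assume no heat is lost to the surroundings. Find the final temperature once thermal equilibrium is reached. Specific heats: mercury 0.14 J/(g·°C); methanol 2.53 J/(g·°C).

T_f ≈ -28.1 °C

Heat gained plus heat lost sum to zero:
422*0.14*(T − 68.07) + 1163*2.53*(T − (-30.05)) = 0
3001.5 T = -84397
T = -84397/3001.5 ≈ -28.12 °C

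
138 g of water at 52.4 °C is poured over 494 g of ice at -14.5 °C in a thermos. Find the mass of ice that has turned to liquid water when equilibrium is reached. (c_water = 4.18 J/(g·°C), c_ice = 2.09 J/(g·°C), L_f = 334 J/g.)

Cooling the water to 0 °C releases 138×4.18×52.4 = 30226 J.
Of that, 494×2.09×14.5 = 14971 J goes to bring the ice to 0 °C, leaving 15256 J.
Melting all 494 g of ice would need 494×334 = 164996 J.
15256 J < 164996 J, so only part of the ice melts and the system sits at 0 °C.
m_melt = 15256 / L_f = 45.68 g.

m_melted ≈ 45.7 g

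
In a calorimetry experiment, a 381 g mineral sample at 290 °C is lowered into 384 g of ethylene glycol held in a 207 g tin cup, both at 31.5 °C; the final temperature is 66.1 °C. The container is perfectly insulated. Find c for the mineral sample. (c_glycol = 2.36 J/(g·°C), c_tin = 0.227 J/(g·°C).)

Setting the total heat transfer to zero:
381·c·(66.1 − 290) + 384·2.36·(66.1 − 31.5) + 207·0.227·(66.1 − 31.5) = 0
-85306 c = -32982
c = -32982/-85306 ≈ 0.3866 J/(g·°C)

c ≈ 0.387 J/(g·°C)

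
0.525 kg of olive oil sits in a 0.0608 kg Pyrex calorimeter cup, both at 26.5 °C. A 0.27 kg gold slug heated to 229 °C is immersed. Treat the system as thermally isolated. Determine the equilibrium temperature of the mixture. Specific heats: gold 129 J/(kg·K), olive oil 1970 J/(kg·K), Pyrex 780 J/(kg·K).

T_f ≈ 32.8 °C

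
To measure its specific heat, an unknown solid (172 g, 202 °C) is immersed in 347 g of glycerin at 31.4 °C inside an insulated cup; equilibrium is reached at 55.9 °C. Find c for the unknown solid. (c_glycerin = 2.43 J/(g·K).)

c ≈ 0.822 J/(g·K)

Setting the total heat transfer to zero:
172×c×(55.9 − 202) + 347×2.43×(55.9 − 31.4) = 0
-25129 c = -20659
c = -20659/-25129 ≈ 0.8221 J/(g·K)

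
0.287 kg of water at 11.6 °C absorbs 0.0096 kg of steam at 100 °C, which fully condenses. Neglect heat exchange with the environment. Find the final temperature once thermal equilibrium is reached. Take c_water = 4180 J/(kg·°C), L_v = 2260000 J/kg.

T_f ≈ 32.0 °C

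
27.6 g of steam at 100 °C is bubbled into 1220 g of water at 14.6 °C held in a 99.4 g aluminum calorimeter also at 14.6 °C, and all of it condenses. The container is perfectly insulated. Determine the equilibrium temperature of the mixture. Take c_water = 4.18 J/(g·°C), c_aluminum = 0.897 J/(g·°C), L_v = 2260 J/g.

Net heat exchanged in the isolated system is zero:
condense steam: −27.6·2260 = −62376; condensed water 100 °C→T: 115.37(T − 100); water warms: 1220·4.18·(T − 14.6) = 5099.6(T − 14.6); cup: 89.16(T − 14.6)
5304.1 T = 62376 + 11537 + 75756 = 149669
T ≈ 28.22 °C (< 100 °C, so full condensation is consistent).

T_f ≈ 28.2 °C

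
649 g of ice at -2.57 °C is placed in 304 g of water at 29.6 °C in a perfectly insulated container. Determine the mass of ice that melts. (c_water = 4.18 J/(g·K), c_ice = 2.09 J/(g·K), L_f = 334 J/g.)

m_melted ≈ 102 g

Heat available from the water dropping to 0 °C: 304×4.18×29.6 = 37613 J.
Of that, 649×2.09×2.57 = 3486 J goes to bring the ice to 0 °C, leaving 34127 J.
To melt every bit of ice: 649×334 = 216766 J.
34127 J < 216766 J, so only part of the ice melts and the system sits at 0 °C.
m_melt = 34127 / L_f = 102.2 g.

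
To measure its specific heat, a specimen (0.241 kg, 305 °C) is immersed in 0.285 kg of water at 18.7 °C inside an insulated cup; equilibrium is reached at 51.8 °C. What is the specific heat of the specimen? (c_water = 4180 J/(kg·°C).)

m_s c (T_s − T_f) = m_water c_water (T_f − T_0):
0.241·c·(305 − 51.8) = 0.285·4180·(51.8 − 18.7)
61.02 c = 39432  ⇒  c ≈ 646.2 J/(kg·°C)

c ≈ 646 J/(kg·°C)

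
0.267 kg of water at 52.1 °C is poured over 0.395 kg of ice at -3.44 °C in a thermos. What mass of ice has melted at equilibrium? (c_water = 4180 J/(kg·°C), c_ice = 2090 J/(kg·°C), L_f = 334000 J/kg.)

m_melted ≈ 0.166 kg

Heat available from the water dropping to 0 °C: 0.267·4180·52.1 = 58147 J.
Warming the ice to 0 °C takes 0.395·2090·3.44 = 2839.9 J, leaving 55307 J for melting.
To melt every bit of ice: 0.395·334000 = 131930 J.
Since 55307 < 131930 J, not all the ice melts; equilibrium is at 0 °C.
m_melt = 55307 / L_f = 0.1656 kg.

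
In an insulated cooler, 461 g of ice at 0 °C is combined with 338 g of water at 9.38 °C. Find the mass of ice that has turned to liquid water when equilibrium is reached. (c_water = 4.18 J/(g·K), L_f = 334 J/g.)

m_melted ≈ 39.7 g

Cooling the water to 0 °C releases 338×4.18×9.38 = 13252 J.
To melt every bit of ice: 461×334 = 153974 J.
Since 13252 < 153974 J, not all the ice melts; equilibrium is at 0 °C.
m_melt = 13252 / L_f = 39.68 g.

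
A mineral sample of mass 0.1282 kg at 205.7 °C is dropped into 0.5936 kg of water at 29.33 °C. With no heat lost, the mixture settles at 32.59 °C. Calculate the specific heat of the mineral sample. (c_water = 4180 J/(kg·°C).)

Setting the total heat transfer to zero:
0.1282·c·(32.59 − 205.7) + 0.5936·4180·(32.59 − 29.33) = 0
-22.19 c = -8088.9
c = -8088.9/-22.19 ≈ 364.5 J/(kg·°C)

c ≈ 364 J/(kg·°C)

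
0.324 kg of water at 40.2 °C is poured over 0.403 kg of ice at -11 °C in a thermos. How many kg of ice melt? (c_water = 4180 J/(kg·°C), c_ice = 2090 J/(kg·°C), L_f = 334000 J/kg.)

m_melted ≈ 0.135 kg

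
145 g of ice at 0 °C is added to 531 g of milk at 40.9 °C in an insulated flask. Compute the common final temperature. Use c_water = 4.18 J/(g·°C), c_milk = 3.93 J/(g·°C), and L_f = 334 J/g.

Net heat exchanged in the isolated system is zero:
latent heat to melt: 145×334 = 48430
  meltwater 0→T: 145×4.18×T = 606.1 T
  milk: 2086.8(T − 40.9)
2692.9 T = 85351 − 48430 = 36921
T ≈ 13.71 °C. Since T > 0 °C, the all-ice-melts assumption holds.

T_f ≈ 13.7 °C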